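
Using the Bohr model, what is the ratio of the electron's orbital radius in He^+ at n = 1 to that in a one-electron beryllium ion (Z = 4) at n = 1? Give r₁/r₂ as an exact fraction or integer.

r ∝ Z^-1 · n^2
r₁/r₂ = (2/4)^-1 · (1/1)^2 = 2

2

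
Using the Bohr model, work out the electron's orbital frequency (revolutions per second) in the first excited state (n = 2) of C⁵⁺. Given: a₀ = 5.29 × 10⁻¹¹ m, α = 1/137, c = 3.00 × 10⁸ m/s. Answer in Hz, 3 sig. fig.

2.96 × 10¹⁶ Hz

r = n²a₀/Z = 3.53 × 10⁻¹¹ m, v = Zαc/n = 6.57 × 10⁶ m/s
f = v/(2πr) = 2.96 × 10¹⁶ Hz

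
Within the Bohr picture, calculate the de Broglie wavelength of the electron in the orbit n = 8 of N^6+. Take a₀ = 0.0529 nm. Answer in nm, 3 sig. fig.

0.380 nm

The Bohr quantisation condition is nλ = 2πr_n.
r_n = n²a₀/Z = 0.484 nm
λ = 2πr_n/n = 2π·0.484/8 = 0.380 nm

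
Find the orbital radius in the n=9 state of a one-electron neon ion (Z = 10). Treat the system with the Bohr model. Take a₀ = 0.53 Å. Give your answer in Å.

r_n = n²a₀/Z = 9² × 0.53 / 10
    = 81 × 0.53 / 10 = 4.3 Å

4.3 Å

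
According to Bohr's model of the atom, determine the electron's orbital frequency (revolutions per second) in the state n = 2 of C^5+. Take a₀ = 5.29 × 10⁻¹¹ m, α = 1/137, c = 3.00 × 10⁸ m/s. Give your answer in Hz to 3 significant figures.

r = n²a₀/Z = 3.53 × 10⁻¹¹ m, v = Zαc/n = 6.57 × 10⁶ m/s
f = v/(2πr) = 2.96 × 10¹⁶ Hz

2.96 × 10¹⁶ Hz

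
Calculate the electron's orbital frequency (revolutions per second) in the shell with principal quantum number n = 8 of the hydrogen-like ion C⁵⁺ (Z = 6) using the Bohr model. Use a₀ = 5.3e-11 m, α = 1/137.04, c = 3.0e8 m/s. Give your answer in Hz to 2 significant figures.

4.6e14 Hz

r = n²a₀/Z = 5.7e-10 m, v = Zαc/n = 1.6e6 m/s
f = v/(2πr) = 4.6e14 Hz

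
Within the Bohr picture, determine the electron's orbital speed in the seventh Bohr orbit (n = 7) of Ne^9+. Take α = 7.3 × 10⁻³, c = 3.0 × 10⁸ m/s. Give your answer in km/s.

3100 km/s

v_n = Zαc/n = 10 × 0.0073 × 3.0 × 10⁸ / 7
    = 3100 km/s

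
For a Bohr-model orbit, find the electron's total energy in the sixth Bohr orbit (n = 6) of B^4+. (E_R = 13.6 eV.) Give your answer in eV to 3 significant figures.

-9.44 eV

E_n = −E_R·Z²/n² = −13.6 × 5²/6² = -9.44 eV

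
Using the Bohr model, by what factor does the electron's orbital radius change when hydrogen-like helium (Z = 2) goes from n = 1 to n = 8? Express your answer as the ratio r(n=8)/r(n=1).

64

r ∝ Z^-1 · n^2; with Z fixed, r ∝ n^2.
r(n=8)/r(n=1) = (8/1)^2 = 64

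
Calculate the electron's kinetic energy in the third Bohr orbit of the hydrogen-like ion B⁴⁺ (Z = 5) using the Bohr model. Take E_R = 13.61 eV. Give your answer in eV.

37.81 eV

For a Coulomb orbit the virial theorem gives K = −E_n.
E_n = −E_R·Z²/n², so K = E_R·Z²/n² = 13.61 × 5²/3² = 37.81 eV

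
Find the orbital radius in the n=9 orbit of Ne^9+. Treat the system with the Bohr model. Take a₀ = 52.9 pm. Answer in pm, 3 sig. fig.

428 pm

r_n = n²a₀/Z = 9² × 52.9 / 10
    = 81 × 52.9 / 10 = 428 pm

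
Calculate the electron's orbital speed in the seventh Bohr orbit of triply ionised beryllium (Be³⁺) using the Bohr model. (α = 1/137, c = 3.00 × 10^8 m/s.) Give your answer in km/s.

1250 km/s

v_n = Zαc/n = 4 × 0.00730 × 3.00 × 10^8 / 7
    = 1250 km/s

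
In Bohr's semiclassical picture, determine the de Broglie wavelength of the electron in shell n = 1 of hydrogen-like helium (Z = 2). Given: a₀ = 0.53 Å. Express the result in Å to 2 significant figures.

1.7 Å

The Bohr quantisation condition is nλ = 2πr_n.
r_n = n²a₀/Z = 0.27 Å
λ = 2πr_n/n = 2π·0.27/1 = 1.7 Å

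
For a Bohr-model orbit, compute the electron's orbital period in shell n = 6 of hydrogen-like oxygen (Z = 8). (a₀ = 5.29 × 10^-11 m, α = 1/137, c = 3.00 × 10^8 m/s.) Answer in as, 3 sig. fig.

r = n²a₀/Z = 6²·5.29 × 10^-11/8 = 2.38 × 10^-10 m
v = Zαc/n = 8·0.00730·3.00 × 10^8/6 = 2.92 × 10^6 m/s
T = 2πr/v = 5.12 × 10^-16 s = 512 as

512 as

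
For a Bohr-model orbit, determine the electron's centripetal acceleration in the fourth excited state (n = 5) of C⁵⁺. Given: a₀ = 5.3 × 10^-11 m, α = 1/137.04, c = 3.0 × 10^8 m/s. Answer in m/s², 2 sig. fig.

r = n²a₀/Z = 2.2 × 10^-10 m, v = Zαc/n = 2.6 × 10^6 m/s
a = v²/r = (2.6 × 10^6)² / 2.2 × 10^-10 = 3.1 × 10^22 m/s²

3.1 × 10^22 m/s²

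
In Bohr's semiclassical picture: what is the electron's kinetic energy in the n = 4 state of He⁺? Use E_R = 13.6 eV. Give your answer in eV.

For a Coulomb orbit the virial theorem gives K = −E_n.
E_n = −E_R·Z²/n², so K = E_R·Z²/n² = 13.6 × 2²/4² = 3.40 eV

3.40 eV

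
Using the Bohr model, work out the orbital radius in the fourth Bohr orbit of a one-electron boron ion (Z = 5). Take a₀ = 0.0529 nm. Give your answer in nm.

0.169 nm

r_n = n²a₀/Z = 4² × 0.0529 / 5
    = 16 × 0.0529 / 5 = 0.169 nm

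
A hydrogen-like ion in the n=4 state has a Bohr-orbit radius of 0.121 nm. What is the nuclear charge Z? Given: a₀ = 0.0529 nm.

r_n = n²a₀/Z ⇒ Z = n²a₀/r = 4² × 0.0529 / 0.121 ≈ 7.00
Z = 7

7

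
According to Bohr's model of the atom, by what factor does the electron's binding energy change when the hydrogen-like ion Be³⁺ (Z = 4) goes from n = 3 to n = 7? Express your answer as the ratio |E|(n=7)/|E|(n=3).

|E| ∝ Z^2 · n^-2; with Z fixed, |E| ∝ n^-2.
|E|(n=7)/|E|(n=3) = (7/3)^-2 = 9/49

9/49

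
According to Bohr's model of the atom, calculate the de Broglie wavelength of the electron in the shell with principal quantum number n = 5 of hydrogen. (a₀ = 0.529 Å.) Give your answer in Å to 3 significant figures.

The Bohr quantisation condition is nλ = 2πr_n.
r_n = n²a₀/Z = 13.2 Å
λ = 2πr_n/n = 2π·13.2/5 = 16.6 Å

16.6 Å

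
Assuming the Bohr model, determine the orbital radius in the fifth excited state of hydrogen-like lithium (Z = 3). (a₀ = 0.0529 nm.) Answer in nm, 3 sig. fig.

0.635 nm

r_n = n²a₀/Z = 6² × 0.0529 / 3
    = 36 × 0.0529 / 3 = 0.635 nm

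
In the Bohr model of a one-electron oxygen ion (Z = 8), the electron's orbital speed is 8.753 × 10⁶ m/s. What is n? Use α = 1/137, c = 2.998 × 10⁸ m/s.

2

v_n = Zαc/n ⇒ n = Zαc/v = 8 × 0.007299 × 2.998 × 10⁸ / 8.753 × 10⁶ ≈ 2.00
n = 2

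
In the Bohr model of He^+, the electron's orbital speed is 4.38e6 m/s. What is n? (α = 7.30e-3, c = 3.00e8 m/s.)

v_n = Zαc/n ⇒ n = Zαc/v = 2 × 0.00730 × 3.00e8 / 4.38e6 ≈ 1.00
n = 1

1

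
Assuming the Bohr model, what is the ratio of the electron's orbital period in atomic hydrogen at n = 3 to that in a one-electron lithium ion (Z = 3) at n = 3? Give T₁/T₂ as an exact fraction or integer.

9

T ∝ Z^-2 · n^3
T₁/T₂ = (1/3)^-2 · (3/3)^3 = 9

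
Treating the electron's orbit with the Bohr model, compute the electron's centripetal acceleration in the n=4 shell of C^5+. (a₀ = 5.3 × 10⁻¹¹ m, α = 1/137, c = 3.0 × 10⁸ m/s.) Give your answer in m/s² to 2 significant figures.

r = n²a₀/Z = 1.4 × 10⁻¹⁰ m, v = Zαc/n = 3.3 × 10⁶ m/s
a = v²/r = (3.3 × 10⁶)² / 1.4 × 10⁻¹⁰ = 7.6 × 10²² m/s²

7.6 × 10²² m/s²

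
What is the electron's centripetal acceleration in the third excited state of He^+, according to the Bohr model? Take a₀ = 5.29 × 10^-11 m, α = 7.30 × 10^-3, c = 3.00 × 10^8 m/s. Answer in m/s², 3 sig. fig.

2.83 × 10^21 m/s²

r = n²a₀/Z = 4.23 × 10^-10 m, v = Zαc/n = 1.09 × 10^6 m/s
a = v²/r = (1.09 × 10^6)² / 4.23 × 10^-10 = 2.83 × 10^21 m/s²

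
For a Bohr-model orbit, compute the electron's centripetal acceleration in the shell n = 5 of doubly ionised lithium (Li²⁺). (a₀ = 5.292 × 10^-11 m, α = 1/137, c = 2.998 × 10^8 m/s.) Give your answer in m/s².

3.909 × 10^21 m/s²

r = n²a₀/Z = 4.410 × 10^-10 m, v = Zαc/n = 1.313 × 10^6 m/s
a = v²/r = (1.313 × 10^6)² / 4.410 × 10^-10 = 3.909 × 10^21 m/s²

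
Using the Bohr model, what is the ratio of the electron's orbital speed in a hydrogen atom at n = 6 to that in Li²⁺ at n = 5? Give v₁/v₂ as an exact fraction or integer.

v ∝ Z^1 · n^-1
v₁/v₂ = (1/3)^1 · (6/5)^-1 = 5/18

5/18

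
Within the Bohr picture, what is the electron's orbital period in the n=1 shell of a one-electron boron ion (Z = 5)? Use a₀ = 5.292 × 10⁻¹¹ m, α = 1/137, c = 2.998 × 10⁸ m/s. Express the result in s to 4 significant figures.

6.078 × 10⁻¹⁸ s

r = n²a₀/Z = 1²·5.292 × 10⁻¹¹/5 = 1.058 × 10⁻¹¹ m
v = Zαc/n = 5·0.007299·2.998 × 10⁸/1 = 1.094 × 10⁷ m/s
T = 2πr/v = 6.078 × 10⁻¹⁸ s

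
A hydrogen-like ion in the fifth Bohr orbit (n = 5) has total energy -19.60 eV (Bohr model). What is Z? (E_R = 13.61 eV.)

E_n = −E_R Z²/n² ⇒ Z² = −E_n n²/E_R = 19.60 × 5² / 13.61 ≈ 36.00
Z = 6

6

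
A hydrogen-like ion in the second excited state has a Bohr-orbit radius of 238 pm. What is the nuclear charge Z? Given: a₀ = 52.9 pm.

2

r_n = n²a₀/Z ⇒ Z = n²a₀/r = 3² × 52.9 / 238 ≈ 2.00
Z = 2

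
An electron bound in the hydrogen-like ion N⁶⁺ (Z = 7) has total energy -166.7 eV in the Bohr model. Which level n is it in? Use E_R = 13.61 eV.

2

E_n = −E_R Z²/n² ⇒ n² = E_R Z²/(−E_n) = 13.61 × 7² / 166.7 ≈ 4.00
n = 2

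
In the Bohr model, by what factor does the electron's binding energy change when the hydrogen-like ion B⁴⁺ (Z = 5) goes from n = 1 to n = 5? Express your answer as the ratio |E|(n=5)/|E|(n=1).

1/25

|E| ∝ Z^2 · n^-2; with Z fixed, |E| ∝ n^-2.
|E|(n=5)/|E|(n=1) = (5/1)^-2 = 1/25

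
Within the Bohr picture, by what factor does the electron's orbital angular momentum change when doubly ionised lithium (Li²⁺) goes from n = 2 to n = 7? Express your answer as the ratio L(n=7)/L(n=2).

7/2

L = nℏ depends only on n, so L ∝ n.
L(n=7)/L(n=2) = (7/2)^1 = 7/2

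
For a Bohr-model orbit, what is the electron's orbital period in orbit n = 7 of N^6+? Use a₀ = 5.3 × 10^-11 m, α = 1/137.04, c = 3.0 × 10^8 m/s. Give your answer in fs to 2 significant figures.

r = n²a₀/Z = 7²·5.3 × 10^-11/7 = 3.7 × 10^-10 m
v = Zαc/n = 7·0.0073·3.0 × 10^8/7 = 2.2 × 10^6 m/s
T = 2πr/v = 1.1 × 10^-15 s = 1.1 fs

1.1 fs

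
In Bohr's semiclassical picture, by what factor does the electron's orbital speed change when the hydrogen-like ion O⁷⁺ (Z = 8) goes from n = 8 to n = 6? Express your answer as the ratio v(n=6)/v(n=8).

4/3

v ∝ Z^1 · n^-1; with Z fixed, v ∝ n^-1.
v(n=6)/v(n=8) = (6/8)^-1 = 4/3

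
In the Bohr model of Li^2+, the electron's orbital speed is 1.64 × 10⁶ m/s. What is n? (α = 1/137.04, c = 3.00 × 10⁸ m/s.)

v_n = Zαc/n ⇒ n = Zαc/v = 3 × 0.00730 × 3.00 × 10⁸ / 1.64 × 10⁶ ≈ 4.00
n = 4

4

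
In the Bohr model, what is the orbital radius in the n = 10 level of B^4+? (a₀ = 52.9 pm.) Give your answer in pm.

1060 pm

r_n = n²a₀/Z = 10² × 52.9 / 5
    = 100 × 52.9 / 5 = 1060 pm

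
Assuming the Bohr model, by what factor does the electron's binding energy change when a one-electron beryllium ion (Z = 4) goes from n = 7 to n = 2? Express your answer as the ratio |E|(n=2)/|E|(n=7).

|E| ∝ Z^2 · n^-2; with Z fixed, |E| ∝ n^-2.
|E|(n=2)/|E|(n=7) = (2/7)^-2 = 49/4

49/4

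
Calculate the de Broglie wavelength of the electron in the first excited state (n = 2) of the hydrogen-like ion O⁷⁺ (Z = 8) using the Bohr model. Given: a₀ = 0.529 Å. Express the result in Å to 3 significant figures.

0.831 Å

The Bohr quantisation condition is nλ = 2πr_n.
r_n = n²a₀/Z = 0.265 Å
λ = 2πr_n/n = 2π·0.265/2 = 0.831 Å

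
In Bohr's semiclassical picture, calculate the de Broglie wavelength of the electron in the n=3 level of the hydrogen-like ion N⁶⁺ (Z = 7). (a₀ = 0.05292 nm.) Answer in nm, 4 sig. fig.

The Bohr quantisation condition is nλ = 2πr_n.
r_n = n²a₀/Z = 0.06804 nm
λ = 2πr_n/n = 2π·0.06804/3 = 0.1425 nm

0.1425 nm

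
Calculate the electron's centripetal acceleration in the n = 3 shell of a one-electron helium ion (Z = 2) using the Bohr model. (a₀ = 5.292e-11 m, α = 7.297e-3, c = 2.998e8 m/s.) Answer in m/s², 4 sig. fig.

8.932e21 m/s²

r = n²a₀/Z = 2.381e-10 m, v = Zαc/n = 1.458e6 m/s
a = v²/r = (1.458e6)² / 2.381e-10 = 8.932e21 m/s²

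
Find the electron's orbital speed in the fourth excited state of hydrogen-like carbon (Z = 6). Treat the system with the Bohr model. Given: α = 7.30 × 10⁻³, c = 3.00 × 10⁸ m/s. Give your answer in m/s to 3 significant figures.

v_n = Zαc/n = 6 × 0.00730 × 3.00 × 10⁸ / 5
    = 2.63 × 10⁶ m/s

2.63 × 10⁶ m/s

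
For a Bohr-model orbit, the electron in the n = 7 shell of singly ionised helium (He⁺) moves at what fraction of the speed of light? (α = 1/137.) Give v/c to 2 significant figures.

0.0021

v_n = Zαc/n, so v/c = Zα/n = 2 × 0.0073 / 7 = 0.0021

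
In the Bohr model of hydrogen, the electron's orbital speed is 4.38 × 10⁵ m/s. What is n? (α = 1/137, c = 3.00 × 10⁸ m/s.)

v_n = Zαc/n ⇒ n = Zαc/v = 1 × 0.00730 × 3.00 × 10⁸ / 4.38 × 10⁵ ≈ 5.00
n = 5

5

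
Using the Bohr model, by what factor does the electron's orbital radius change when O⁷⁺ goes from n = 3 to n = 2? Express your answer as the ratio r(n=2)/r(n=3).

r ∝ Z^-1 · n^2; with Z fixed, r ∝ n^2.
r(n=2)/r(n=3) = (2/3)^2 = 4/9

4/9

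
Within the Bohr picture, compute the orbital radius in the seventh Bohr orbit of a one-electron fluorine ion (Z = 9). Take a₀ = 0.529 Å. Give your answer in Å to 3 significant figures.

r_n = n²a₀/Z = 7² × 0.529 / 9
    = 49 × 0.529 / 9 = 2.88 Å

2.88 Å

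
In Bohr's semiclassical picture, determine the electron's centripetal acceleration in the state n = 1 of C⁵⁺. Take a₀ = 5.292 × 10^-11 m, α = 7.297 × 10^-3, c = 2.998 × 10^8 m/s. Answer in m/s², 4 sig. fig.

r = n²a₀/Z = 8.820 × 10^-12 m, v = Zαc/n = 1.313 × 10^7 m/s
a = v²/r = (1.313 × 10^7)² / 8.820 × 10^-12 = 1.953 × 10^25 m/s²

1.953 × 10^25 m/s²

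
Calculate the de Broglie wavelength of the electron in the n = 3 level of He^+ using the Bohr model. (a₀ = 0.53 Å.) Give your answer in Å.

5.0 Å

The Bohr quantisation condition is nλ = 2πr_n.
r_n = n²a₀/Z = 2.4 Å
λ = 2πr_n/n = 2π·2.4/3 = 5.0 Å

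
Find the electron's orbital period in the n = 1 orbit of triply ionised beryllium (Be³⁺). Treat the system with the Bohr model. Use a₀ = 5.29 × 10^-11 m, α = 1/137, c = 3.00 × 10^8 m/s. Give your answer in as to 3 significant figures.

r = n²a₀/Z = 1²·5.29 × 10^-11/4 = 1.32 × 10^-11 m
v = Zαc/n = 4·0.00730·3.00 × 10^8/1 = 8.76 × 10^6 m/s
T = 2πr/v = 9.49 × 10^-18 s = 9.49 as

9.49 as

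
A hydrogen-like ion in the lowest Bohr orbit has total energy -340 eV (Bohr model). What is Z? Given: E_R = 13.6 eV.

E_n = −E_R Z²/n² ⇒ Z² = −E_n n²/E_R = 340 × 1² / 13.6 ≈ 25.00
Z = 5

5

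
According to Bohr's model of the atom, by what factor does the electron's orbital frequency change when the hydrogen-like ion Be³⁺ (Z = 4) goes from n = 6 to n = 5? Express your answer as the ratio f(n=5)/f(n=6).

216/125

f ∝ Z^2 · n^-3; with Z fixed, f ∝ n^-3.
f(n=5)/f(n=6) = (5/6)^-3 = 216/125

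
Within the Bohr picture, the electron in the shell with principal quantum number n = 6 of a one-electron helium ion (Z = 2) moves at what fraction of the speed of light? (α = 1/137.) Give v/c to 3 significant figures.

0.00243

v_n = Zαc/n, so v/c = Zα/n = 2 × 0.00730 / 6 = 0.00243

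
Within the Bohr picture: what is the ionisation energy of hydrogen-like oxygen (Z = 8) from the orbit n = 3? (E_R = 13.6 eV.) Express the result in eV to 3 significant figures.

E_n = −E_R·Z²/n² = −13.6 × 8²/3² eV = -96.7 eV
Ionisation energy = −E_n = 96.7 eV

96.7 eV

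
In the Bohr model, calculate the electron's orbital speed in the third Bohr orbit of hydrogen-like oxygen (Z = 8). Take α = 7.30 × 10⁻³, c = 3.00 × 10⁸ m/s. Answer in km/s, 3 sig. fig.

v_n = Zαc/n = 8 × 0.00730 × 3.00 × 10⁸ / 3
    = 5840 km/s

5840 km/s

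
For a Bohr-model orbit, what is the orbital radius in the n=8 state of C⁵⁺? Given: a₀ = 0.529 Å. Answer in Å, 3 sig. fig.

r_n = n²a₀/Z = 8² × 0.529 / 6
    = 64 × 0.529 / 6 = 5.64 Å

5.64 Å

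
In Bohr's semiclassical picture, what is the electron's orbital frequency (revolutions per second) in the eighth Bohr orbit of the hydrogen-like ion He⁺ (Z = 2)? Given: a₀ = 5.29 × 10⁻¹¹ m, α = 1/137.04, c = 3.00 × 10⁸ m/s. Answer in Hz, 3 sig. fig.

5.15 × 10¹³ Hz

r = n²a₀/Z = 1.69 × 10⁻⁹ m, v = Zαc/n = 5.47 × 10⁵ m/s
f = v/(2πr) = 5.15 × 10¹³ Hz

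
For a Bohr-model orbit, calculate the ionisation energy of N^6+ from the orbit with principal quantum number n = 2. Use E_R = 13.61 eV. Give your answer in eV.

E_n = −E_R·Z²/n² = −13.61 × 7²/2² eV = -166.7 eV
Ionisation energy = −E_n = 166.7 eV

166.7 eV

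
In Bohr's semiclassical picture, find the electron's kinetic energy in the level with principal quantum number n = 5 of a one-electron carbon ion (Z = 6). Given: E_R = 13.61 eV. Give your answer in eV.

For a Coulomb orbit the virial theorem gives K = −E_n.
E_n = −E_R·Z²/n², so K = E_R·Z²/n² = 13.61 × 6²/5² = 19.60 eV

19.60 eV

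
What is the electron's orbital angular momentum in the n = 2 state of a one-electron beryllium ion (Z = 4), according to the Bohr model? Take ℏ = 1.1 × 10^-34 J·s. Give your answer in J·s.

2.2 × 10^-34 J·s

L_n = nℏ = 2 × 1.1 × 10^-34 = 2.2 × 10^-34 J·s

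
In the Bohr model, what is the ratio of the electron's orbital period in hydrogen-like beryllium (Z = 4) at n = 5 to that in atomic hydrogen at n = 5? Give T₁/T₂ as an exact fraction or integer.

1/16

T ∝ Z^-2 · n^3
T₁/T₂ = (4/1)^-2 · (5/5)^3 = 1/16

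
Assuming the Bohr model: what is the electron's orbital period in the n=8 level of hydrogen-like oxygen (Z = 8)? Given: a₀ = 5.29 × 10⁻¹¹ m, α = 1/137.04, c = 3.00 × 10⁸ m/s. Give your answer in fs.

1.21 fs

r = n²a₀/Z = 8²·5.29 × 10⁻¹¹/8 = 4.23 × 10⁻¹⁰ m
v = Zαc/n = 8·0.00730·3.00 × 10⁸/8 = 2.19 × 10⁶ m/s
T = 2πr/v = 1.21 × 10⁻¹⁵ s = 1.21 fs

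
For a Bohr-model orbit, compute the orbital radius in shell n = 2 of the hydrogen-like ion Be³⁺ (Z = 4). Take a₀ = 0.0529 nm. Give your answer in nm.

r_n = n²a₀/Z = 2² × 0.0529 / 4
    = 4 × 0.0529 / 4 = 0.0529 nm

0.0529 nm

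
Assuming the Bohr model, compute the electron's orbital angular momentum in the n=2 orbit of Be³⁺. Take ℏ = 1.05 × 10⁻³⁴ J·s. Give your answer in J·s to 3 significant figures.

L_n = nℏ = 2 × 1.05 × 10⁻³⁴ = 2.10 × 10⁻³⁴ J·s

2.10 × 10⁻³⁴ J·s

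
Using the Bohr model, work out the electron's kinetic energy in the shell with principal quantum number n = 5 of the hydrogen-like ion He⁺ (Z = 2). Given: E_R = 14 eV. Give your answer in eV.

2.2 eV

For a Coulomb orbit the virial theorem gives K = −E_n.
E_n = −E_R·Z²/n², so K = E_R·Z²/n² = 14 × 2²/5² = 2.2 eV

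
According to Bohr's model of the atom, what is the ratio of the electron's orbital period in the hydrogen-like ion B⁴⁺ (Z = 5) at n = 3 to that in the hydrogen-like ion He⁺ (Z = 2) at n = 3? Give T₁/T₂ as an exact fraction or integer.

T ∝ Z^-2 · n^3
T₁/T₂ = (5/2)^-2 · (3/3)^3 = 4/25

4/25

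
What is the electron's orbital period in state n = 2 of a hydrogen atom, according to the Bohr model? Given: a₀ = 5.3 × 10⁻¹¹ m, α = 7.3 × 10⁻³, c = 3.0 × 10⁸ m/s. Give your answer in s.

1.2 × 10⁻¹⁵ s

r = n²a₀/Z = 2²·5.3 × 10⁻¹¹/1 = 2.1 × 10⁻¹⁰ m
v = Zαc/n = 1·0.0073·3.0 × 10⁸/2 = 1.1 × 10⁶ m/s
T = 2πr/v = 1.2 × 10⁻¹⁵ s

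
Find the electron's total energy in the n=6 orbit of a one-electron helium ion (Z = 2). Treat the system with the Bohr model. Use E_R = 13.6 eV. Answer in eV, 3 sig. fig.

-1.51 eV

E_n = −E_R·Z²/n² = −13.6 × 2²/6² = -1.51 eV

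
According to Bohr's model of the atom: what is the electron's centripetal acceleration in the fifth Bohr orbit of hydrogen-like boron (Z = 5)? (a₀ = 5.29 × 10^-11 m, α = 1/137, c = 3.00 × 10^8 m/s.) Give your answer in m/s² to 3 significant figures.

r = n²a₀/Z = 2.64 × 10^-10 m, v = Zαc/n = 2.19 × 10^6 m/s
a = v²/r = (2.19 × 10^6)² / 2.64 × 10^-10 = 1.81 × 10^22 m/s²

1.81 × 10^22 m/s²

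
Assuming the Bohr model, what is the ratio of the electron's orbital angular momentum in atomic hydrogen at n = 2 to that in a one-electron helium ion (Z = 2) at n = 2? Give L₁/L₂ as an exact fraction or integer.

1

L = nℏ is independent of Z.
L₁/L₂ = n₁/n₂ = 2/2 = 1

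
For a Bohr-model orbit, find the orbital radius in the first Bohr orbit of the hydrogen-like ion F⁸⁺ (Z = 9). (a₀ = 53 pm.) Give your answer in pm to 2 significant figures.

r_n = n²a₀/Z = 1² × 53 / 9
    = 1 × 53 / 9 = 5.9 pm

5.9 pm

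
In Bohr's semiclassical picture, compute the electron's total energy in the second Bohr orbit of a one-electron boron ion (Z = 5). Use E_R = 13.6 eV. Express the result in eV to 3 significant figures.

-85.0 eV

E_n = −E_R·Z²/n² = −13.6 × 5²/2² = -85.0 eV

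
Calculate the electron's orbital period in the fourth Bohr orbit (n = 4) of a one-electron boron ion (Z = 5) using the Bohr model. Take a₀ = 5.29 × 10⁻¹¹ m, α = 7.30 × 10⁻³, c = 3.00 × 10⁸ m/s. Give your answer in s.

r = n²a₀/Z = 4²·5.29 × 10⁻¹¹/5 = 1.69 × 10⁻¹⁰ m
v = Zαc/n = 5·0.00730·3.00 × 10⁸/4 = 2.74 × 10⁶ m/s
T = 2πr/v = 3.89 × 10⁻¹⁶ s

3.89 × 10⁻¹⁶ s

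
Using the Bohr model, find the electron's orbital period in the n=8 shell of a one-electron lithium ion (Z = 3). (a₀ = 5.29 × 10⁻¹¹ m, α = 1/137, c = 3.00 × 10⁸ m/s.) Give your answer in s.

r = n²a₀/Z = 8²·5.29 × 10⁻¹¹/3 = 1.13 × 10⁻⁹ m
v = Zαc/n = 3·0.00730·3.00 × 10⁸/8 = 8.21 × 10⁵ m/s
T = 2πr/v = 8.63 × 10⁻¹⁵ s

8.63 × 10⁻¹⁵ s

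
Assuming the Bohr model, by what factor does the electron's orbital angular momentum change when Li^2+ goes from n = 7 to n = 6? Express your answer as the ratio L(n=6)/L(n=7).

L = nℏ depends only on n, so L ∝ n.
L(n=6)/L(n=7) = (6/7)^1 = 6/7

6/7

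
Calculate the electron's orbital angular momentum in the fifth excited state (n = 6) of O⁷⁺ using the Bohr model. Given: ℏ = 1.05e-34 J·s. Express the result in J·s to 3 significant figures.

6.30e-34 J·s

L_n = nℏ = 6 × 1.05e-34 = 6.30e-34 J·s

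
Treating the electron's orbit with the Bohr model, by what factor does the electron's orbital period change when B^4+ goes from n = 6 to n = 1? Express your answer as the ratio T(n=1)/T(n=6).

1/216

T ∝ Z^-2 · n^3; with Z fixed, T ∝ n^3.
T(n=1)/T(n=6) = (1/6)^3 = 1/216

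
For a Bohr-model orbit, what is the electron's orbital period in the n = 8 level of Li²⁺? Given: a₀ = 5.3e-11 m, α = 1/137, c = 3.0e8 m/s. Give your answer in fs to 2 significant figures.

8.7 fs

r = n²a₀/Z = 8²·5.3e-11/3 = 1.1e-9 m
v = Zαc/n = 3·0.0073·3.0e8/8 = 8.2e5 m/s
T = 2πr/v = 8.7e-15 s = 8.7 fs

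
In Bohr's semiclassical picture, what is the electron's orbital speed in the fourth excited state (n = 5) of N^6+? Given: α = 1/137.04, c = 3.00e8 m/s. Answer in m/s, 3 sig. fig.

3.06e6 m/s

v_n = Zαc/n = 7 × 0.00730 × 3.00e8 / 5
    = 3.06e6 m/s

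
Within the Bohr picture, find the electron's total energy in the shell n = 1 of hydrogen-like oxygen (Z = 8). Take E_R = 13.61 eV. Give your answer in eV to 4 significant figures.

-871.0 eV

E_n = −E_R·Z²/n² = −13.61 × 8²/1² = -871.0 eV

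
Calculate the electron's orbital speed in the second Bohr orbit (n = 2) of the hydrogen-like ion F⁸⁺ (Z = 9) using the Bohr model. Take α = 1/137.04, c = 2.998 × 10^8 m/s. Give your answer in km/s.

v_n = Zαc/n = 9 × 0.007297 × 2.998 × 10^8 / 2
    = 9845 km/s

9845 km/s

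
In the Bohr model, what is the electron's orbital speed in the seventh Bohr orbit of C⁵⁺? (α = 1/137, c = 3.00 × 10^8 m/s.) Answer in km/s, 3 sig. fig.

1880 km/s

v_n = Zαc/n = 6 × 0.00730 × 3.00 × 10^8 / 7
    = 1880 km/s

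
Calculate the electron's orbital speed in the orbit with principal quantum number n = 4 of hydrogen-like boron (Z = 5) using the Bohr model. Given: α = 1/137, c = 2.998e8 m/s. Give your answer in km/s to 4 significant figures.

2735 km/s

v_n = Zαc/n = 5 × 0.007299 × 2.998e8 / 4
    = 2735 km/s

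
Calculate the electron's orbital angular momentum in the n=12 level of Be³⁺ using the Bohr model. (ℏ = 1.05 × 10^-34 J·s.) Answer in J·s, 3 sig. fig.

L_n = nℏ = 12 × 1.05 × 10^-34 = 1.26 × 10^-33 J·s

1.26 × 10^-33 J·s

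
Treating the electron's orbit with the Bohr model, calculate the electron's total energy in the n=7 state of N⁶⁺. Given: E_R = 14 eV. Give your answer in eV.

-14 eV

E_n = −E_R·Z²/n² = −14 × 7²/7² = -14 eV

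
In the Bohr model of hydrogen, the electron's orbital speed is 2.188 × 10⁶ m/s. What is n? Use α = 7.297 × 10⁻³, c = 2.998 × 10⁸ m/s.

1

v_n = Zαc/n ⇒ n = Zαc/v = 1 × 0.007297 × 2.998 × 10⁸ / 2.188 × 10⁶ ≈ 1.00
n = 1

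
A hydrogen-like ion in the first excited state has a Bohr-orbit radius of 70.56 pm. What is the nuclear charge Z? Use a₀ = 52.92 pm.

3

r_n = n²a₀/Z ⇒ Z = n²a₀/r = 2² × 52.92 / 70.56 ≈ 3.00
Z = 3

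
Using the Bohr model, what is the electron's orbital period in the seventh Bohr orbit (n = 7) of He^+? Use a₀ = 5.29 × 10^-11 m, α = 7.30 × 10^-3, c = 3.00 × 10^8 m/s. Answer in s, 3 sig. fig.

1.30 × 10^-14 s

r = n²a₀/Z = 7²·5.29 × 10^-11/2 = 1.30 × 10^-9 m
v = Zαc/n = 2·0.00730·3.00 × 10^8/7 = 6.26 × 10^5 m/s
T = 2πr/v = 1.30 × 10^-14 s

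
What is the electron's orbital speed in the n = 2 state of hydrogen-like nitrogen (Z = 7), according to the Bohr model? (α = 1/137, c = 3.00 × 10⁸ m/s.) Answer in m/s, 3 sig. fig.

v_n = Zαc/n = 7 × 0.00730 × 3.00 × 10⁸ / 2
    = 7.66 × 10⁶ m/s

7.66 × 10⁶ m/s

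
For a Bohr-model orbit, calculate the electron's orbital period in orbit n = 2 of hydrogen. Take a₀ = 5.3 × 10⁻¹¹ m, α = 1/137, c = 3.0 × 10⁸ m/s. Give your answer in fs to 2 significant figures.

1.2 fs

r = n²a₀/Z = 2²·5.3 × 10⁻¹¹/1 = 2.1 × 10⁻¹⁰ m
v = Zαc/n = 1·0.0073·3.0 × 10⁸/2 = 1.1 × 10⁶ m/s
T = 2πr/v = 1.2 × 10⁻¹⁵ s = 1.2 fs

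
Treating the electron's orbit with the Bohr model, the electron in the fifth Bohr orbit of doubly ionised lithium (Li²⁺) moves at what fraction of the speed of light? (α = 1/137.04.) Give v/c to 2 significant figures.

0.0044

v_n = Zαc/n, so v/c = Zα/n = 3 × 0.0073 / 5 = 0.0044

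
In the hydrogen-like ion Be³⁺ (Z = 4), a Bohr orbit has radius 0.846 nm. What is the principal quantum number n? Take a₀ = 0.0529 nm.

8

r_n = n²a₀/Z ⇒ n² = rZ/a₀ = 0.846 × 4 / 0.0529 ≈ 63.97
n = 8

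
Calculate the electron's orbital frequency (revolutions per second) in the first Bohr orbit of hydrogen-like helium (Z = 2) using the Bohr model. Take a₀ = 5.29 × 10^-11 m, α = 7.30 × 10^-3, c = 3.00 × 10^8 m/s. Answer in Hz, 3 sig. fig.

r = n²a₀/Z = 2.65 × 10^-11 m, v = Zαc/n = 4.38 × 10^6 m/s
f = v/(2πr) = 2.64 × 10^16 Hz

2.64 × 10^16 Hz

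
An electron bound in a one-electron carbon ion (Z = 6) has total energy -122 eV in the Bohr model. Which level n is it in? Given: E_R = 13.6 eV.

2

E_n = −E_R Z²/n² ⇒ n² = E_R Z²/(−E_n) = 13.6 × 6² / 122 ≈ 4.01
n = 2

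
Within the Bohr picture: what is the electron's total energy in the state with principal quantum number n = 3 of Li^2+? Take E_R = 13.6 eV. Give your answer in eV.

-13.6 eV

E_n = −E_R·Z²/n² = −13.6 × 3²/3² = -13.6 eV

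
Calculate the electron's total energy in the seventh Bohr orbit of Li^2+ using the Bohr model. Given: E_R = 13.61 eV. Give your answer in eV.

-2.500 eV

E_n = −E_R·Z²/n² = −13.61 × 3²/7² = -2.500 eV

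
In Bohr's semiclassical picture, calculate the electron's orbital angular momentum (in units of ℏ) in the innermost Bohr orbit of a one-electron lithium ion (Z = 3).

1

L_n = nℏ, so L/ℏ = n = 1.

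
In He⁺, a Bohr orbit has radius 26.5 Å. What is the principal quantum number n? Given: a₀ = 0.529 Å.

10

r_n = n²a₀/Z ⇒ n² = rZ/a₀ = 26.5 × 2 / 0.529 ≈ 100.19
n = 10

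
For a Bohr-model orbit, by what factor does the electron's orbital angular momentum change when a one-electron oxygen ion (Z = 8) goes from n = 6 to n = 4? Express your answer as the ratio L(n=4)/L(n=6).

2/3

L = nℏ depends only on n, so L ∝ n.
L(n=4)/L(n=6) = (4/6)^1 = 2/3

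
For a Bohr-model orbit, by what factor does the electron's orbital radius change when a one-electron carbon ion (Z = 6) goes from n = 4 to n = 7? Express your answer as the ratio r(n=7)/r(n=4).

49/16

r ∝ Z^-1 · n^2; with Z fixed, r ∝ n^2.
r(n=7)/r(n=4) = (7/4)^2 = 49/16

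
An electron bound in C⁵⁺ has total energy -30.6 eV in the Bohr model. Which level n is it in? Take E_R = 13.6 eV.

E_n = −E_R Z²/n² ⇒ n² = E_R Z²/(−E_n) = 13.6 × 6² / 30.6 ≈ 16.00
n = 4

4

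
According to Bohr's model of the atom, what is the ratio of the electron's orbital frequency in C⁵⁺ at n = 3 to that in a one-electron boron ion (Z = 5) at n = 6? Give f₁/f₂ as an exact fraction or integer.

f ∝ Z^2 · n^-3
f₁/f₂ = (6/5)^2 · (3/6)^-3 = 288/25

288/25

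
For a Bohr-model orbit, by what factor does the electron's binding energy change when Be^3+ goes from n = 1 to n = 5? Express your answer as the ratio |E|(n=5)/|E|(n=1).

1/25

|E| ∝ Z^2 · n^-2; with Z fixed, |E| ∝ n^-2.
|E|(n=5)/|E|(n=1) = (5/1)^-2 = 1/25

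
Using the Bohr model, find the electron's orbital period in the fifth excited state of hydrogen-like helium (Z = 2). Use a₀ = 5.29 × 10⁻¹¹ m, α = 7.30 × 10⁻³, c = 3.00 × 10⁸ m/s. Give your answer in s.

8.20 × 10⁻¹⁵ s

r = n²a₀/Z = 6²·5.29 × 10⁻¹¹/2 = 9.52 × 10⁻¹⁰ m
v = Zαc/n = 2·0.00730·3.00 × 10⁸/6 = 7.30 × 10⁵ m/s
T = 2πr/v = 8.20 × 10⁻¹⁵ s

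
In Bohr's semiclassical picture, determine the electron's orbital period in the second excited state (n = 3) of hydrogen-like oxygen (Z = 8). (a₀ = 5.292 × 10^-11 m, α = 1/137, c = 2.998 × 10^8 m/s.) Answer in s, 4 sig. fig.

r = n²a₀/Z = 3²·5.292 × 10^-11/8 = 5.954 × 10^-11 m
v = Zαc/n = 8·0.007299·2.998 × 10^8/3 = 5.836 × 10^6 m/s
T = 2πr/v = 6.410 × 10^-17 s

6.410 × 10^-17 s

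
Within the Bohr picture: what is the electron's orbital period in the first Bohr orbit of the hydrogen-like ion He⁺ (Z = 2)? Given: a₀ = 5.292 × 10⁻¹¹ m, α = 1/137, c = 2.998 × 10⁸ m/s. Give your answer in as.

37.99 as

r = n²a₀/Z = 1²·5.292 × 10⁻¹¹/2 = 2.646 × 10⁻¹¹ m
v = Zαc/n = 2·0.007299·2.998 × 10⁸/1 = 4.377 × 10⁶ m/s
T = 2πr/v = 3.799 × 10⁻¹⁷ s = 37.99 as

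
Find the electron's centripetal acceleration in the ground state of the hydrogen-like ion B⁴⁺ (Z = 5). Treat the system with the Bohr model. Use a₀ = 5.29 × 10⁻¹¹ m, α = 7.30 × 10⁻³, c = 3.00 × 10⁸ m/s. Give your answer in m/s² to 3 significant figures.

r = n²a₀/Z = 1.06 × 10⁻¹¹ m, v = Zαc/n = 1.09 × 10⁷ m/s
a = v²/r = (1.09 × 10⁷)² / 1.06 × 10⁻¹¹ = 1.13 × 10²⁵ m/s²

1.13 × 10²⁵ m/s²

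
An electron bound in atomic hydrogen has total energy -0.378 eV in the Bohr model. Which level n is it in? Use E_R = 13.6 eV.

6

E_n = −E_R Z²/n² ⇒ n² = E_R Z²/(−E_n) = 13.6 × 1² / 0.378 ≈ 35.98
n = 6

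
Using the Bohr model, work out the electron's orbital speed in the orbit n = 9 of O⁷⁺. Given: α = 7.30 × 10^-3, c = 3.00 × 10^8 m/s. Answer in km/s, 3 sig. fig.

1950 km/s

v_n = Zαc/n = 8 × 0.00730 × 3.00 × 10^8 / 9
    = 1950 km/s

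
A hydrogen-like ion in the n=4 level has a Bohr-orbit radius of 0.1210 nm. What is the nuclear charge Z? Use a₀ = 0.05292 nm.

r_n = n²a₀/Z ⇒ Z = n²a₀/r = 4² × 0.05292 / 0.1210 ≈ 7.00
Z = 7

7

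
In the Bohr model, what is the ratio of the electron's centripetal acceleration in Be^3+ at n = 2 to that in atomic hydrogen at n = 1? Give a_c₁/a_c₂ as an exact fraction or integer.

a_c ∝ Z^3 · n^-4
a_c₁/a_c₂ = (4/1)^3 · (2/1)^-4 = 4

4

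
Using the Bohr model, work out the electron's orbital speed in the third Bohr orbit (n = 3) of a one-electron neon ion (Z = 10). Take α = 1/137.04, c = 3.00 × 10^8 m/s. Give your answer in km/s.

v_n = Zαc/n = 10 × 0.00730 × 3.00 × 10^8 / 3
    = 7300 km/s

7300 km/s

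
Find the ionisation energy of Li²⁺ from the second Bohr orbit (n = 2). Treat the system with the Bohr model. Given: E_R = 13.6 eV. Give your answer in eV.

30.6 eV

E_n = −E_R·Z²/n² = −13.6 × 3²/2² eV = -30.6 eV
Ionisation energy = −E_n = 30.6 eV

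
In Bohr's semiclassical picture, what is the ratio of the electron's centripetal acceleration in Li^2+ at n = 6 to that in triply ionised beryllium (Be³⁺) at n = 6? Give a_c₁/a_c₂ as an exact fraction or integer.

27/64

a_c ∝ Z^3 · n^-4
a_c₁/a_c₂ = (3/4)^3 · (6/6)^-4 = 27/64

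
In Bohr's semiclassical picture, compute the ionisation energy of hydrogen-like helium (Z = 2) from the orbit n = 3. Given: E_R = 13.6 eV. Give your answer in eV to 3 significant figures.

E_n = −E_R·Z²/n² = −13.6 × 2²/3² eV = -6.04 eV
Ionisation energy = −E_n = 6.04 eV

6.04 eV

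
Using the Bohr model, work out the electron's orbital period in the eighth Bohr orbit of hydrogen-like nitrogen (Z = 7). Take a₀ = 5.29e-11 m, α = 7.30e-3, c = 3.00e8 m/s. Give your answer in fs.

1.59 fs

r = n²a₀/Z = 8²·5.29e-11/7 = 4.84e-10 m
v = Zαc/n = 7·0.00730·3.00e8/8 = 1.92e6 m/s
T = 2πr/v = 1.59e-15 s = 1.59 fs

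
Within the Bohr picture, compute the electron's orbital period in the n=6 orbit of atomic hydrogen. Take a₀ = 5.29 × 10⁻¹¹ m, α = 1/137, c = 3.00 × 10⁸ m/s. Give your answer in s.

3.28 × 10⁻¹⁴ s

r = n²a₀/Z = 6²·5.29 × 10⁻¹¹/1 = 1.90 × 10⁻⁹ m
v = Zαc/n = 1·0.00730·3.00 × 10⁸/6 = 3.65 × 10⁵ m/s
T = 2πr/v = 3.28 × 10⁻¹⁴ s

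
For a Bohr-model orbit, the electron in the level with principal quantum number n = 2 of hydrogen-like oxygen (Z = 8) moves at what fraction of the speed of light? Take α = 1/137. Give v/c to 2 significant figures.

v_n = Zαc/n, so v/c = Zα/n = 8 × 0.0073 / 2 = 0.029

0.029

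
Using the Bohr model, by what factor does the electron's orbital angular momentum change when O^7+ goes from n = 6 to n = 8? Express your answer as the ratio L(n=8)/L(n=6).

L = nℏ depends only on n, so L ∝ n.
L(n=8)/L(n=6) = (8/6)^1 = 4/3

4/3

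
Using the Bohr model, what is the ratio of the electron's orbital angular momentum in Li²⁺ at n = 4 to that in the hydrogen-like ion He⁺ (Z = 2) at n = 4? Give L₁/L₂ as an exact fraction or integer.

L = nℏ is independent of Z.
L₁/L₂ = n₁/n₂ = 4/4 = 1

1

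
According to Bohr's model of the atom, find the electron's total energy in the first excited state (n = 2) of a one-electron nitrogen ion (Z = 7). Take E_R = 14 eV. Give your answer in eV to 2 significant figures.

-170 eV

E_n = −E_R·Z²/n² = −14 × 7²/2² = -170 eV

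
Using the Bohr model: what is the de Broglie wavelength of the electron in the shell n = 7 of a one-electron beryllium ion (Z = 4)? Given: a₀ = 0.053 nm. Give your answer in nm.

The Bohr quantisation condition is nλ = 2πr_n.
r_n = n²a₀/Z = 0.65 nm
λ = 2πr_n/n = 2π·0.65/7 = 0.58 nm

0.58 nm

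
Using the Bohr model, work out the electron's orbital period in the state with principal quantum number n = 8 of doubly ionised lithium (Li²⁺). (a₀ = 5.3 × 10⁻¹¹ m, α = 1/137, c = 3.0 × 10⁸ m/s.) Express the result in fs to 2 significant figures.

r = n²a₀/Z = 8²·5.3 × 10⁻¹¹/3 = 1.1 × 10⁻⁹ m
v = Zαc/n = 3·0.0073·3.0 × 10⁸/8 = 8.2 × 10⁵ m/s
T = 2πr/v = 8.7 × 10⁻¹⁵ s = 8.7 fs

8.7 fs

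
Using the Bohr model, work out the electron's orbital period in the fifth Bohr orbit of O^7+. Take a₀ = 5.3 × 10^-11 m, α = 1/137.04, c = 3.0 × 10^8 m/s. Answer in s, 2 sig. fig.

r = n²a₀/Z = 5²·5.3 × 10^-11/8 = 1.7 × 10^-10 m
v = Zαc/n = 8·0.0073·3.0 × 10^8/5 = 3.5 × 10^6 m/s
T = 2πr/v = 3.0 × 10^-16 s

3.0 × 10^-16 s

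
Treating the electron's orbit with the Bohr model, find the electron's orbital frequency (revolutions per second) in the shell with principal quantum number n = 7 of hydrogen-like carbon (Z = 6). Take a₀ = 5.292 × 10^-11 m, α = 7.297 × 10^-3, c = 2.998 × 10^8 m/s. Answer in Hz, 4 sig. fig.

r = n²a₀/Z = 4.322 × 10^-10 m, v = Zαc/n = 1.875 × 10^6 m/s
f = v/(2πr) = 6.905 × 10^14 Hz

6.905 × 10^14 Hz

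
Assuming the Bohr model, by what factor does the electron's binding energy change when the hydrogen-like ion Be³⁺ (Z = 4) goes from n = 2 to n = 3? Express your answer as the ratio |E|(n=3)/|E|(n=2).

4/9

|E| ∝ Z^2 · n^-2; with Z fixed, |E| ∝ n^-2.
|E|(n=3)/|E|(n=2) = (3/2)^-2 = 4/9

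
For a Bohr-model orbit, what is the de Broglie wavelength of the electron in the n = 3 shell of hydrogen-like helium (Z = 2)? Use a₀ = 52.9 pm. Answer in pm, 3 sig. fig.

The Bohr quantisation condition is nλ = 2πr_n.
r_n = n²a₀/Z = 238 pm
λ = 2πr_n/n = 2π·238/3 = 499 pm

499 pm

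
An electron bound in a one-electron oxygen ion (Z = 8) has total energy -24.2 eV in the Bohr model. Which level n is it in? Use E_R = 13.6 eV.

E_n = −E_R Z²/n² ⇒ n² = E_R Z²/(−E_n) = 13.6 × 8² / 24.2 ≈ 35.97
n = 6

6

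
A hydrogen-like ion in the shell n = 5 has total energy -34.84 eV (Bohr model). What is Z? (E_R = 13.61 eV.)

8

E_n = −E_R Z²/n² ⇒ Z² = −E_n n²/E_R = 34.84 × 5² / 13.61 ≈ 64.00
Z = 8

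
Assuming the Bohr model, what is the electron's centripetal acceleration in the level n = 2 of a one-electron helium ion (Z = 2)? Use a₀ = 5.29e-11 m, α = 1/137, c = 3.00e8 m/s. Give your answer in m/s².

r = n²a₀/Z = 1.06e-10 m, v = Zαc/n = 2.19e6 m/s
a = v²/r = (2.19e6)² / 1.06e-10 = 4.53e22 m/s²

4.53e22 m/s²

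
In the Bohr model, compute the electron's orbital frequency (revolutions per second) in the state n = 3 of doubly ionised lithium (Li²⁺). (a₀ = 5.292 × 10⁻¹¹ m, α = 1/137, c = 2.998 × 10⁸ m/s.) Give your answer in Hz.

r = n²a₀/Z = 1.588 × 10⁻¹⁰ m, v = Zαc/n = 2.188 × 10⁶ m/s
f = v/(2πr) = 2.194 × 10¹⁵ Hz

2.194 × 10¹⁵ Hz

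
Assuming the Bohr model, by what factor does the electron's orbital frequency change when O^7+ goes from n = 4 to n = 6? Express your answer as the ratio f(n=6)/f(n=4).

8/27

f ∝ Z^2 · n^-3; with Z fixed, f ∝ n^-3.
f(n=6)/f(n=4) = (6/4)^-3 = 8/27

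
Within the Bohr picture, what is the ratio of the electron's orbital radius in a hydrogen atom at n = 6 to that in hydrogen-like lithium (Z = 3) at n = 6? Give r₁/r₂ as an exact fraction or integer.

r ∝ Z^-1 · n^2
r₁/r₂ = (1/3)^-1 · (6/6)^2 = 3

3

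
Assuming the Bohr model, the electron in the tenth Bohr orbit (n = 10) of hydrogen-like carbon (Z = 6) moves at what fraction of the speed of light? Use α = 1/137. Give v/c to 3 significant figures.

v_n = Zαc/n, so v/c = Zα/n = 6 × 0.00730 / 10 = 0.00438

0.00438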